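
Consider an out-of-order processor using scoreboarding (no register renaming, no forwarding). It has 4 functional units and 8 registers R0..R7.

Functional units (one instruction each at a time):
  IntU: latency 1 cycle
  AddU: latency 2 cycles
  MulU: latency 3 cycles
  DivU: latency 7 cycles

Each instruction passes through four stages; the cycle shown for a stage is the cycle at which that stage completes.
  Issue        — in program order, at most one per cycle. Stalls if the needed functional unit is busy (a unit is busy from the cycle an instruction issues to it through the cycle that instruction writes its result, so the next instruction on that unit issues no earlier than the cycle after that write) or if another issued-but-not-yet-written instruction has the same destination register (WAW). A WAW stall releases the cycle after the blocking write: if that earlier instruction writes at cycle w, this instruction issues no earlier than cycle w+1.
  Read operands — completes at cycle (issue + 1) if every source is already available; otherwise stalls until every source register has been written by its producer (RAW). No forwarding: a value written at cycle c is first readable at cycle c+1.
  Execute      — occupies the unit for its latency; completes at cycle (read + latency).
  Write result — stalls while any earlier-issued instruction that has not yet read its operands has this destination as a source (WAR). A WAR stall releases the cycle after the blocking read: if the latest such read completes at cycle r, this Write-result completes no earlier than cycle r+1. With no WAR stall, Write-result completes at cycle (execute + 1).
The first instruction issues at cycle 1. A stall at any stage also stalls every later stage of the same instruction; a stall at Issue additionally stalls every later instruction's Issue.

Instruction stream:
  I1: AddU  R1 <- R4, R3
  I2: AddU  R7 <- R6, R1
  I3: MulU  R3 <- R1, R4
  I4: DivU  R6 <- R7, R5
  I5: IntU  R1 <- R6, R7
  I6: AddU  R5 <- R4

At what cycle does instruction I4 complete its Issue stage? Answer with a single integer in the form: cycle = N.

cycle = 8

[I1] 1/2/4/5
[I2] 6/7/9/10  (struct: AddU busy until I1 writes@5)
[I3] 7/8/11/12
[I4] 8/11/18/19  (RAW R7: wait I2 write@10)
[I5] 9/20/21/22  (RAW R6: wait I4 write@19)
[I6] 11/12/14/15  (struct: AddU busy until I2 writes@10)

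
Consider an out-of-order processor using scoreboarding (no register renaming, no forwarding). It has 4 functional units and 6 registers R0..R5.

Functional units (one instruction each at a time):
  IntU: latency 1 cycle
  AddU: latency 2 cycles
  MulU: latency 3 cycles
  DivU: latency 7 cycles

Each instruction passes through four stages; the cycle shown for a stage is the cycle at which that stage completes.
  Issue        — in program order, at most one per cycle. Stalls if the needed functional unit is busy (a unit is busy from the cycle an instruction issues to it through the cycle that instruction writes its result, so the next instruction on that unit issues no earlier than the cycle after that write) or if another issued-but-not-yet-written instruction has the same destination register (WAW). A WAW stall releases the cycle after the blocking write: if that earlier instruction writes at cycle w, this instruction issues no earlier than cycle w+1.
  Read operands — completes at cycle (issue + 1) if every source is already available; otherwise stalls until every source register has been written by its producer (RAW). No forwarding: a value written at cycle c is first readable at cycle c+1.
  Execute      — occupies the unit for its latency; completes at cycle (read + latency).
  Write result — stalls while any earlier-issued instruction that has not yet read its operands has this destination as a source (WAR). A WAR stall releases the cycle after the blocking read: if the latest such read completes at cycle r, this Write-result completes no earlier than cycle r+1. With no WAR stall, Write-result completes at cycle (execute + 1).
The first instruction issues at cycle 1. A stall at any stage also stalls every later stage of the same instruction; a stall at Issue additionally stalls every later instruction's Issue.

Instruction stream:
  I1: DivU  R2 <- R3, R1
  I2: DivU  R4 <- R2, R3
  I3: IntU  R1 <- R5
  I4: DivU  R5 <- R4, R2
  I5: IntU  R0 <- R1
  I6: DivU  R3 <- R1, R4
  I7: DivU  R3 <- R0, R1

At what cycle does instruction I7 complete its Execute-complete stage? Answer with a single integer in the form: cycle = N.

cycle = 49

t=1  issue I1 (DivU)
t=2  I1 read-ops
t=9  I1 finished on DivU
t=10  I1→R2
t=11  issue I2 (DivU)
t=12  I2 read-ops | issue I3 (IntU)
t=13  I3 read-ops
t=14  I3 finished on IntU
t=15  I3→R1
t=19  I2 finished on DivU
t=20  I2→R4
t=21  issue I4 (DivU)
t=22  I4 read-ops | issue I5 (IntU)
t=23  I5 read-ops
t=24  I5 finished on IntU
t=25  I5→R0
t=29  I4 finished on DivU
t=30  I4→R5
t=31  issue I6 (DivU)
t=32  I6 read-ops
t=39  I6 finished on DivU
t=40  I6→R3
t=41  issue I7 (DivU)
t=42  I7 read-ops
t=49  I7 finished on DivU
t=50  I7→R3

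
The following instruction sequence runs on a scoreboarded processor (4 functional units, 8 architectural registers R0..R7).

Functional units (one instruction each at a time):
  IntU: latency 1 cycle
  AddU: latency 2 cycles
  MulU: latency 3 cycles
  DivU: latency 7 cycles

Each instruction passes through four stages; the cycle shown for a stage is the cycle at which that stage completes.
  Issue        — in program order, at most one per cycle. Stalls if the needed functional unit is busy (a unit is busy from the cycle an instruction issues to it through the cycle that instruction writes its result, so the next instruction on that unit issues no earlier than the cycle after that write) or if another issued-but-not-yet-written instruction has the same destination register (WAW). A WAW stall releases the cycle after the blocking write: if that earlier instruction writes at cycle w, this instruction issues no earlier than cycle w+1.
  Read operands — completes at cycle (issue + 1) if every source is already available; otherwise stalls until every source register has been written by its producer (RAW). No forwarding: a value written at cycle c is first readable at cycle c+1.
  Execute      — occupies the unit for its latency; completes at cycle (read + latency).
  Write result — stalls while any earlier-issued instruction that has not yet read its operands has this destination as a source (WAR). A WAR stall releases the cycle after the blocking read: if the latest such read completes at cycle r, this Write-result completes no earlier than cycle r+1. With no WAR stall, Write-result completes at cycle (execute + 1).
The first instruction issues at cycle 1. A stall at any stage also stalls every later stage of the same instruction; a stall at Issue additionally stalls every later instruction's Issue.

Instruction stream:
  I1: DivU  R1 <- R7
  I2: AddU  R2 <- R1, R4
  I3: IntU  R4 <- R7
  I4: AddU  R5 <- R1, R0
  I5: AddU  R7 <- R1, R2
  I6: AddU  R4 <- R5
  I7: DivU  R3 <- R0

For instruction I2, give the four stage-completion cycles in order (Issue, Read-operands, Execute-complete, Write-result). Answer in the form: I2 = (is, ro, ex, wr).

I2 = (2, 11, 13, 14)

c1: I1 dispatched to DivU
c2: I1 operands ready, I2 dispatched to AddU
c3: I3 dispatched to IntU
c4: I3 operands ready
c5: I3 complete
c9: I1 complete
c10: R1←I1
c11: I2 operands ready
c12: R4←I3
c13: I2 complete
c14: R2←I2
c15: I4 dispatched to AddU
c16: I4 operands ready
c18: I4 complete
c19: R5←I4
c20: I5 dispatched to AddU
c21: I5 operands ready
c23: I5 complete
c24: R7←I5
c25: I6 dispatched to AddU
c26: I6 operands ready, I7 dispatched to DivU
c27: I7 operands ready
c28: I6 complete
c29: R4←I6
c34: I7 complete
c35: R3←I7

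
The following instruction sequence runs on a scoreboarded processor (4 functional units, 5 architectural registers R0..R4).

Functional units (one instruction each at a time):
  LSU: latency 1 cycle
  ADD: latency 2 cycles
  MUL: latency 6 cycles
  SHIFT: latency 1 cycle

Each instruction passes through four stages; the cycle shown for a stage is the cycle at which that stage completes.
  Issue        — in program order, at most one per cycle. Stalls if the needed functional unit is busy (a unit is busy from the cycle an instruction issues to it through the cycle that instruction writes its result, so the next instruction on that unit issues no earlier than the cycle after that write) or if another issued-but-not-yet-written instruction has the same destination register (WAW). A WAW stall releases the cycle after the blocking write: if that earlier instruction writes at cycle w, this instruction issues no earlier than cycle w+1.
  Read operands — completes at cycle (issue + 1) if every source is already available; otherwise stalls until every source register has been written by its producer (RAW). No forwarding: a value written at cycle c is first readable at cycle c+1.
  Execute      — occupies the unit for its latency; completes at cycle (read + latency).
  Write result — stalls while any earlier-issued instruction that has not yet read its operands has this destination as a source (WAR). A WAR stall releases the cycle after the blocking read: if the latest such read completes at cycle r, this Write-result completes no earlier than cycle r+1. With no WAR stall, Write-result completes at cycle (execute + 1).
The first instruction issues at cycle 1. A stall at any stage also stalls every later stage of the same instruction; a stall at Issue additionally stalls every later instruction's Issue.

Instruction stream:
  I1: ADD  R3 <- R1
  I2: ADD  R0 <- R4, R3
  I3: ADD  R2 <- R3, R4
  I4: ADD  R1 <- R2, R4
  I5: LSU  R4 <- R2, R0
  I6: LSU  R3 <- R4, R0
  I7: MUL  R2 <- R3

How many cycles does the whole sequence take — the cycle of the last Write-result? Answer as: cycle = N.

cycle 1: issue I1 (ADD)
cycle 2: I1 read-ops
cycle 4: I1 finished on ADD
cycle 5: I1→R3
cycle 6: issue I2 (ADD)
cycle 7: I2 read-ops
cycle 9: I2 finished on ADD
cycle 10: I2→R0
cycle 11: issue I3 (ADD)
cycle 12: I3 read-ops
cycle 14: I3 finished on ADD
cycle 15: I3→R2
cycle 16: issue I4 (ADD)
cycle 17: I4 read-ops | issue I5 (LSU)
cycle 18: I5 read-ops
cycle 19: I4 finished on ADD | I5 finished on LSU
cycle 20: I4→R1 | I5→R4
cycle 21: issue I6 (LSU)
cycle 22: I6 read-ops | issue I7 (MUL)
cycle 23: I6 finished on LSU
cycle 24: I6→R3
cycle 25: I7 read-ops
cycle 31: I7 finished on MUL
cycle 32: I7→R2

cycle = 32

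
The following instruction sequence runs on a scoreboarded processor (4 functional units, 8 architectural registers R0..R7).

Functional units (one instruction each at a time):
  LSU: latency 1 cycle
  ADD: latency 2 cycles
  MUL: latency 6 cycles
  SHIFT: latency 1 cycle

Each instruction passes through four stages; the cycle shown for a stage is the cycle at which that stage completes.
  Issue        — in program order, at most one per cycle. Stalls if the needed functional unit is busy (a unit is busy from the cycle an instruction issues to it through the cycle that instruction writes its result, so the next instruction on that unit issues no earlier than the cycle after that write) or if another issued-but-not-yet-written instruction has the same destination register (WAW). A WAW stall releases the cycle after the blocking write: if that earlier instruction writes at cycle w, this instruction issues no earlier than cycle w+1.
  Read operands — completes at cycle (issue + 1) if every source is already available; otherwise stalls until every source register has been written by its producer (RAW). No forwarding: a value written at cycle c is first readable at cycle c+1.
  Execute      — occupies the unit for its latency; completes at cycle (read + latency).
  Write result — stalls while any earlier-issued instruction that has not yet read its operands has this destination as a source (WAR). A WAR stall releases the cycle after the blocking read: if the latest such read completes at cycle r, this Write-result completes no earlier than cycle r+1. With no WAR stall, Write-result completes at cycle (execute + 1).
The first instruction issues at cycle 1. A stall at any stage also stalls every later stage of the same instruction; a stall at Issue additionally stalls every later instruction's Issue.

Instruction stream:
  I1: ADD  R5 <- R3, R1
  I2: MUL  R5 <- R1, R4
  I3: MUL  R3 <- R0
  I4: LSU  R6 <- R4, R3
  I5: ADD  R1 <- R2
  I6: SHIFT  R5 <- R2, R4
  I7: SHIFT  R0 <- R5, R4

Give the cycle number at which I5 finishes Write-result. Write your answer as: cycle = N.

cycle = 21

1) issue 1, read 2, done 4, write 5
2) issue 6, read 7, done 13, write 14  <WAW R5: wait I1 write@5>
3) issue 15, read 16, done 22, write 23  <struct: MUL busy until I2 writes@14>
4) issue 16, read 24, done 25, write 26  <RAW R3: wait I3 write@23>
5) issue 17, read 18, done 20, write 21
6) issue 18, read 19, done 20, write 21
7) issue 22, read 23, done 24, write 25  <struct: SHIFT busy until I6 writes@21>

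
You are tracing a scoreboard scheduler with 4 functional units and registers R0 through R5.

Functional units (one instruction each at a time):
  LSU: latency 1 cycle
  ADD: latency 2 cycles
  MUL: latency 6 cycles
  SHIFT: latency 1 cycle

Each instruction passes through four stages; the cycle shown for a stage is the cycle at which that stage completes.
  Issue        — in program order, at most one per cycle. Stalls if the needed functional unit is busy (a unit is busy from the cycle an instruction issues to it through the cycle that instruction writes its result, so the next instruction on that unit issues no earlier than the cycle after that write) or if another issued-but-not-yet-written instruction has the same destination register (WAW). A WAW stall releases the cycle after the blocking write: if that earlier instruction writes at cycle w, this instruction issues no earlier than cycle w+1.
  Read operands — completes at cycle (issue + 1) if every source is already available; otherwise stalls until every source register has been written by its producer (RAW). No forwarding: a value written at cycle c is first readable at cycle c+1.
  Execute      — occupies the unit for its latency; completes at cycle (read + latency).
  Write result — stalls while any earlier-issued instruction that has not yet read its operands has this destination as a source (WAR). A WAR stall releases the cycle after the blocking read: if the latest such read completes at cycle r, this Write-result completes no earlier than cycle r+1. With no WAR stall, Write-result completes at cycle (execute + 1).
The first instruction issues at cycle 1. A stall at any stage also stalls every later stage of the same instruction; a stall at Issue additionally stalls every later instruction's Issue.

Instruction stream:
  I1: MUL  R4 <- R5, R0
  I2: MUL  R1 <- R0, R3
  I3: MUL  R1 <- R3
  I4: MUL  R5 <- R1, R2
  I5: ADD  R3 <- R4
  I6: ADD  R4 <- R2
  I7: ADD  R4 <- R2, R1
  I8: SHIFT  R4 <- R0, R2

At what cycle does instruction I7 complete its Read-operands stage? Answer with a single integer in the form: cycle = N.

cycle = 40

[1] I1 issues→MUL
[2] I1 reads
[8] I1 exec-done
[9] I1 writes R4
[10] I2 issues→MUL
[11] I2 reads
[17] I2 exec-done
[18] I2 writes R1
[19] I3 issues→MUL
[20] I3 reads
[26] I3 exec-done
[27] I3 writes R1
[28] I4 issues→MUL
[29] I4 reads | I5 issues→ADD
[30] I5 reads
[32] I5 exec-done
[33] I5 writes R3
[34] I6 issues→ADD
[35] I4 exec-done | I6 reads
[36] I4 writes R5
[37] I6 exec-done
[38] I6 writes R4
[39] I7 issues→ADD
[40] I7 reads
[42] I7 exec-done
[43] I7 writes R4
[44] I8 issues→SHIFT
[45] I8 reads
[46] I8 exec-done
[47] I8 writes R4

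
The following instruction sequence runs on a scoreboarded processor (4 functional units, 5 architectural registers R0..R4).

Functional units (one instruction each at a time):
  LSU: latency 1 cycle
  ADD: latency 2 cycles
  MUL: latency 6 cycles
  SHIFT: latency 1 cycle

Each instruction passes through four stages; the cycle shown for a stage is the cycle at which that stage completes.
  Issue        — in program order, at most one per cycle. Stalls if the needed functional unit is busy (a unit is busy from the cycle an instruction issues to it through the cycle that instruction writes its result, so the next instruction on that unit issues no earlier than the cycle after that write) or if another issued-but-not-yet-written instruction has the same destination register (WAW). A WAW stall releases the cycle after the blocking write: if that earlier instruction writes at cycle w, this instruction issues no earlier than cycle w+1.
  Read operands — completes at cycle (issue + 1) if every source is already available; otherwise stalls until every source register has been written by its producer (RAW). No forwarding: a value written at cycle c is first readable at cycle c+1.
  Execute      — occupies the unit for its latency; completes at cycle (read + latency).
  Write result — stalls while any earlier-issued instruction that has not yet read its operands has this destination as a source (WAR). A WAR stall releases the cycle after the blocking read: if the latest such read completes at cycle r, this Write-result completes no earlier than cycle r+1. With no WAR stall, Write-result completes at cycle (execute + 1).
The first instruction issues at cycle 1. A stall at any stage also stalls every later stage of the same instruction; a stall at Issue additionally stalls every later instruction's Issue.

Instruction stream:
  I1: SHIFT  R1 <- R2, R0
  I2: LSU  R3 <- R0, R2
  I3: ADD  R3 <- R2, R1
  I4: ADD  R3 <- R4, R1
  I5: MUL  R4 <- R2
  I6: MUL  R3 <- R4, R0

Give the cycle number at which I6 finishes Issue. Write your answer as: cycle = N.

cycle 1: I1 dispatched to SHIFT
cycle 2: I1 operands ready · I2 dispatched to LSU
cycle 3: I1 complete · I2 operands ready
cycle 4: R1←I1 · I2 complete
cycle 5: R3←I2
cycle 6: I3 dispatched to ADD
cycle 7: I3 operands ready
cycle 9: I3 complete
cycle 10: R3←I3
cycle 11: I4 dispatched to ADD
cycle 12: I4 operands ready · I5 dispatched to MUL
cycle 13: I5 operands ready
cycle 14: I4 complete
cycle 15: R3←I4
cycle 19: I5 complete
cycle 20: R4←I5
cycle 21: I6 dispatched to MUL
cycle 22: I6 operands ready
cycle 28: I6 complete
cycle 29: R3←I6

cycle = 21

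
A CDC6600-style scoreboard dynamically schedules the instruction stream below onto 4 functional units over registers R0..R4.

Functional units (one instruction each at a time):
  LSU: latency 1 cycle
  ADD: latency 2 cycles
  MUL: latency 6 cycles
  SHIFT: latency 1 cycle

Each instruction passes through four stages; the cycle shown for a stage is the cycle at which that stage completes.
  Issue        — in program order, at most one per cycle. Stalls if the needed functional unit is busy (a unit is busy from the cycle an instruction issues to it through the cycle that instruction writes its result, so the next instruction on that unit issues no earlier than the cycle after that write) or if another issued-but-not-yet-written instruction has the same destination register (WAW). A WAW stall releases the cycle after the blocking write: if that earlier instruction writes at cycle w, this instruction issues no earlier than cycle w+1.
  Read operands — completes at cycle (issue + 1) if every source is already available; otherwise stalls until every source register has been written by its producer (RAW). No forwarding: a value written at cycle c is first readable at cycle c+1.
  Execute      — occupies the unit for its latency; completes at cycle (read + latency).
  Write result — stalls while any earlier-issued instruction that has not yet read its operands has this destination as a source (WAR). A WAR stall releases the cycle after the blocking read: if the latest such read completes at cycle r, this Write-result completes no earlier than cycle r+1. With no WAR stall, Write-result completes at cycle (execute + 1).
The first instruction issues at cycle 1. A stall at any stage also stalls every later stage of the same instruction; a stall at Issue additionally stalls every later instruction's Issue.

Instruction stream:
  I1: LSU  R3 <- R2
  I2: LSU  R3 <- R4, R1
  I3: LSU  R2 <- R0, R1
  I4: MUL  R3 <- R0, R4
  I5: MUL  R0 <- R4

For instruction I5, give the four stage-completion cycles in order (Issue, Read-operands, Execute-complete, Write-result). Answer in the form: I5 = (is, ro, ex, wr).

I5 = (19, 20, 26, 27)

t=1  I1→LSU
t=2  I1 RO
t=3  I1 EX
t=4  I1 WR R3
t=5  I2→LSU
t=6  I2 RO
t=7  I2 EX
t=8  I2 WR R3
t=9  I3→LSU
t=10  I3 RO, I4→MUL
t=11  I3 EX, I4 RO
t=12  I3 WR R2
t=17  I4 EX
t=18  I4 WR R3
t=19  I5→MUL
t=20  I5 RO
t=26  I5 EX
t=27  I5 WR R0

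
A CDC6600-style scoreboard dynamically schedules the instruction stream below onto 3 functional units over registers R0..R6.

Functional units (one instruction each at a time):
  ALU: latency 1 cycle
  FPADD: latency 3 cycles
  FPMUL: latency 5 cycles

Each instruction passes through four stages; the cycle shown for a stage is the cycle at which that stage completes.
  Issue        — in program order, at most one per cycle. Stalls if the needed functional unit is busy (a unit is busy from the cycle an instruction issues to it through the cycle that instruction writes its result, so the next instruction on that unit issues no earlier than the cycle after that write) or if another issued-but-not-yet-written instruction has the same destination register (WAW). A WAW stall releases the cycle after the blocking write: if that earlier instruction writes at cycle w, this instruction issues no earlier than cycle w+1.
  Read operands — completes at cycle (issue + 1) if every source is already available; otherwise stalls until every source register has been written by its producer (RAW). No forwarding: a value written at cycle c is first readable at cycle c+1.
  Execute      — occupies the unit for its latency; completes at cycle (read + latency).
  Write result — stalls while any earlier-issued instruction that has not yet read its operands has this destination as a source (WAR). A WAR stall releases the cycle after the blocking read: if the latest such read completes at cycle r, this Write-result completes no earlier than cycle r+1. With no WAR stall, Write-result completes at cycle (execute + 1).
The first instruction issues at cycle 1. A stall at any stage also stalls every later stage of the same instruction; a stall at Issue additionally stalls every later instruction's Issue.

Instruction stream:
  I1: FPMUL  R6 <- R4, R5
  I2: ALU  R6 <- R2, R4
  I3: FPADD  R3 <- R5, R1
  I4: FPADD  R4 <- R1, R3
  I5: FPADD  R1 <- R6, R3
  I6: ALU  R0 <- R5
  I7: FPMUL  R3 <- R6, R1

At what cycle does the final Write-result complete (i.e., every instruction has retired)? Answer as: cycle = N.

  I1 | 1 | 2 | 7 | 8
  I2 | 9 | 10 | 11 | 12   WAW R6: wait I1 write@8
  I3 | 10 | 11 | 14 | 15
  I4 | 16 | 17 | 20 | 21   struct: FPADD busy until I3 writes@15
  I5 | 22 | 23 | 26 | 27   struct: FPADD busy until I4 writes@21
  I6 | 23 | 24 | 25 | 26
  I7 | 24 | 28 | 33 | 34   RAW R1: wait I5 write@27

cycle = 34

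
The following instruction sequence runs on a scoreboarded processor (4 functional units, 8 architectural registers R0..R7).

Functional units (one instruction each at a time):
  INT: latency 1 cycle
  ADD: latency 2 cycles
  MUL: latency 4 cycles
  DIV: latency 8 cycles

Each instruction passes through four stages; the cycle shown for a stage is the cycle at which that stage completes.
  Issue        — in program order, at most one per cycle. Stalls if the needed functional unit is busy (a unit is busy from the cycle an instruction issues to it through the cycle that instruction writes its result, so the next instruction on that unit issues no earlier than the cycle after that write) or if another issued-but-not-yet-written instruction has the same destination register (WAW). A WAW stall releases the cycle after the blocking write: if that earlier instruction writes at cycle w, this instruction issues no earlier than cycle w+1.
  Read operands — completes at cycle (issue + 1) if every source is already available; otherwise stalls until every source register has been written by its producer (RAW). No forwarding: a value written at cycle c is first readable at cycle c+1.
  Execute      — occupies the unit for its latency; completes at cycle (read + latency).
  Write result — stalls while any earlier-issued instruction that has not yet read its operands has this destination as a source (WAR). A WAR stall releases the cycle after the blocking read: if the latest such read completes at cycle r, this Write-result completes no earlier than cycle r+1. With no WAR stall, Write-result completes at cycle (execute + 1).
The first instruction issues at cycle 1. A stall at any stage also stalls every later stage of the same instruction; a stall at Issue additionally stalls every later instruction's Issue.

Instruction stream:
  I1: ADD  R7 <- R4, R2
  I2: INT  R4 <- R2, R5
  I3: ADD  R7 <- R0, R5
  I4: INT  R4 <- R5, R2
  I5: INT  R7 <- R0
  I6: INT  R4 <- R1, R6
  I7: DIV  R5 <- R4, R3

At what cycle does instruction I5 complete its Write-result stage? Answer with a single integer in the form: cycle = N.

cycle = 14

  I1 | 1 | 2 | 4 | 5
  I2 | 2 | 3 | 4 | 5
  I3 | 6 | 7 | 9 | 10   struct: ADD busy until I1 writes@5
  I4 | 7 | 8 | 9 | 10
  I5 | 11 | 12 | 13 | 14   struct: INT busy until I4 writes@10
  I6 | 15 | 16 | 17 | 18   struct: INT busy until I5 writes@14
  I7 | 16 | 19 | 27 | 28   RAW R4: wait I6 write@18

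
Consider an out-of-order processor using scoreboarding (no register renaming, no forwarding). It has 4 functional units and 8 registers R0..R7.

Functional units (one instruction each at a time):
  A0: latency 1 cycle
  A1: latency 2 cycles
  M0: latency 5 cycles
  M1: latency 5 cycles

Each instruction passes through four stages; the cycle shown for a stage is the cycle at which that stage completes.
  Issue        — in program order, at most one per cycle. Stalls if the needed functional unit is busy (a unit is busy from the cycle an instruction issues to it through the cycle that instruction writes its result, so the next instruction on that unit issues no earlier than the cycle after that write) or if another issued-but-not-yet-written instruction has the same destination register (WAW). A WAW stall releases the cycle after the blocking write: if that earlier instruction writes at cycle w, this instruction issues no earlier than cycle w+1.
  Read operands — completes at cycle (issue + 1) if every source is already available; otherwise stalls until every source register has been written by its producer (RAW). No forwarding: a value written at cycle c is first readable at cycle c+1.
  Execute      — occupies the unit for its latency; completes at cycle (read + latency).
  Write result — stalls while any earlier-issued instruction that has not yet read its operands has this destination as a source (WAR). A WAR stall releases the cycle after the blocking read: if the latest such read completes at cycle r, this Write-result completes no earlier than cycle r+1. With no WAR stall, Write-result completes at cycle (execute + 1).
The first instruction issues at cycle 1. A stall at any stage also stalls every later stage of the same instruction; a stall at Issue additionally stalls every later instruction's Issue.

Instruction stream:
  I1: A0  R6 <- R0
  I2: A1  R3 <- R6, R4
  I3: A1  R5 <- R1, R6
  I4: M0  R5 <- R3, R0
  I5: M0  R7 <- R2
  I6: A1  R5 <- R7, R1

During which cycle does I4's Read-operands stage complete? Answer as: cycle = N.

cycle = 15

t=1  I1 issues→A0
t=2  I1 reads, I2 issues→A1
t=3  I1 exec-done
t=4  I1 writes R6
t=5  I2 reads
t=7  I2 exec-done
t=8  I2 writes R3
t=9  I3 issues→A1
t=10  I3 reads
t=12  I3 exec-done
t=13  I3 writes R5
t=14  I4 issues→M0
t=15  I4 reads
t=20  I4 exec-done
t=21  I4 writes R5
t=22  I5 issues→M0
t=23  I5 reads, I6 issues→A1
t=28  I5 exec-done
t=29  I5 writes R7
t=30  I6 reads
t=32  I6 exec-done
t=33  I6 writes R5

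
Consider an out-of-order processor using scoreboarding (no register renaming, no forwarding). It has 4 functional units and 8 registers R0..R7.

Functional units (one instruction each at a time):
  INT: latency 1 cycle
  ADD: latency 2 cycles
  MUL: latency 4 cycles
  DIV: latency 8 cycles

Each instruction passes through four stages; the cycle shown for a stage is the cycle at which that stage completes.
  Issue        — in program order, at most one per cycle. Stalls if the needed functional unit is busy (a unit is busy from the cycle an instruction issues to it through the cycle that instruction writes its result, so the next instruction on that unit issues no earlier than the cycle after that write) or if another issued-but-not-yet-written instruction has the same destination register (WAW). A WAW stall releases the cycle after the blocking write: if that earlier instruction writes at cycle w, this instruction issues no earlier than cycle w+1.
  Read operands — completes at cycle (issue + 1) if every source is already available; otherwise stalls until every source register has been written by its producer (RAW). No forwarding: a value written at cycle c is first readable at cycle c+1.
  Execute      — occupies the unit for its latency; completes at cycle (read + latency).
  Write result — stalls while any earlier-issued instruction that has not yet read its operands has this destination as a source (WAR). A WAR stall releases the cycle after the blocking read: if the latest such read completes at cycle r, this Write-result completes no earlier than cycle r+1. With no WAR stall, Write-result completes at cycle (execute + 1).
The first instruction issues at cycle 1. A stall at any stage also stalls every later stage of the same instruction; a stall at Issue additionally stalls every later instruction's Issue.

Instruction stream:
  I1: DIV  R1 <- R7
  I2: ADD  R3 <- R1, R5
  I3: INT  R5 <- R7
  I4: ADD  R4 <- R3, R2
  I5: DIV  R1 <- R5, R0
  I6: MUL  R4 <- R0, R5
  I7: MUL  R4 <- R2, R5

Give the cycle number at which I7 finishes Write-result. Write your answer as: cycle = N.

  I1 | 1 | 2 | 10 | 11
  I2 | 2 | 12 | 14 | 15   RAW R1: wait I1 write@11
  I3 | 3 | 4 | 5 | 13   WAR R5: wait I2 read@12
  I4 | 16 | 17 | 19 | 20   struct: ADD busy until I2 writes@15
  I5 | 17 | 18 | 26 | 27
  I6 | 21 | 22 | 26 | 27   WAW R4: wait I4 write@20
  I7 | 28 | 29 | 33 | 34   struct: MUL busy until I6 writes@27

cycle = 34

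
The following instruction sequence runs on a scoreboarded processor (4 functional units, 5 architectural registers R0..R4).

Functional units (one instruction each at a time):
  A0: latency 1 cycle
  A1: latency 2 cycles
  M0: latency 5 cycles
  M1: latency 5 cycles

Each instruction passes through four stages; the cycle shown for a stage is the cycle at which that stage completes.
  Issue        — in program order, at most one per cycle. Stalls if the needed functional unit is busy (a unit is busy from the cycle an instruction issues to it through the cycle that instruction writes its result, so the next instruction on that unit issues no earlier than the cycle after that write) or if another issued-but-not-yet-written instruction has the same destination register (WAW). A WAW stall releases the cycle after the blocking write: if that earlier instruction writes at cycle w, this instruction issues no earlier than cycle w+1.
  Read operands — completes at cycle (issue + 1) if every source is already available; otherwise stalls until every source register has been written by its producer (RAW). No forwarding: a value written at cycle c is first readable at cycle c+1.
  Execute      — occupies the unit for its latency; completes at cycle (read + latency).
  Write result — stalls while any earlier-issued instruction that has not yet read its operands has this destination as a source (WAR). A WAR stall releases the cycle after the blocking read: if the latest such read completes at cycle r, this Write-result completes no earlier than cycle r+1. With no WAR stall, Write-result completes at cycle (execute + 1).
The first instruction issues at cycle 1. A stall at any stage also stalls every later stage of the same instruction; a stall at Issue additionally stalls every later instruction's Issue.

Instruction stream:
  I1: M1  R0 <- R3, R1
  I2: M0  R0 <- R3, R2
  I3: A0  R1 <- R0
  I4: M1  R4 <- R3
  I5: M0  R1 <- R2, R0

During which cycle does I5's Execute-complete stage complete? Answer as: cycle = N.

cycle 1: issue I1 (M1)
cycle 2: I1 read-ops
cycle 7: I1 finished on M1
cycle 8: I1→R0
cycle 9: issue I2 (M0)
cycle 10: I2 read-ops | issue I3 (A0)
cycle 11: issue I4 (M1)
cycle 12: I4 read-ops
cycle 15: I2 finished on M0
cycle 16: I2→R0
cycle 17: I3 read-ops | I4 finished on M1
cycle 18: I3 finished on A0 | I4→R4
cycle 19: I3→R1
cycle 20: issue I5 (M0)
cycle 21: I5 read-ops
cycle 26: I5 finished on M0
cycle 27: I5→R1

cycle = 26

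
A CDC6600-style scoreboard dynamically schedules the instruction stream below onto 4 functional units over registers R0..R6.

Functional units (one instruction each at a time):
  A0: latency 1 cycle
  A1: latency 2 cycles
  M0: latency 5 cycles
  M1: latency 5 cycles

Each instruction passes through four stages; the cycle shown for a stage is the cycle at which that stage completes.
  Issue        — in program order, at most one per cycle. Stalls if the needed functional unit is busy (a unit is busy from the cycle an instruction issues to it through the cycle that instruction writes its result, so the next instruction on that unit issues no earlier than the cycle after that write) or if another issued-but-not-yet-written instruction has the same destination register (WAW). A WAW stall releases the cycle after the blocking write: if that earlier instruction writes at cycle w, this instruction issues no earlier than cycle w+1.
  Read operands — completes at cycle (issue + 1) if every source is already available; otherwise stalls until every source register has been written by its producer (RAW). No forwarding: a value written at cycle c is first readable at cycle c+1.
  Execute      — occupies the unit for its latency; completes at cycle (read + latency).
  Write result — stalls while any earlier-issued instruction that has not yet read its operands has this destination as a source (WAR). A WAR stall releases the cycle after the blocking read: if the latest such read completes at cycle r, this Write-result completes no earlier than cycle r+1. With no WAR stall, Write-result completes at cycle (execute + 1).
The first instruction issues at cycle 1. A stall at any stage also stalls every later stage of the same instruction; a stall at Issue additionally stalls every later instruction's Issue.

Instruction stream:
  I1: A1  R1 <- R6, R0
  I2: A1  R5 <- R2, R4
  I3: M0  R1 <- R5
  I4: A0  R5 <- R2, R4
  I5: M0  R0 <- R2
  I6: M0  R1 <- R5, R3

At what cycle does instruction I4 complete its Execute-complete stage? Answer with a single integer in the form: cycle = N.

cycle = 13

1) issue 1, read 2, done 4, write 5
2) issue 6, read 7, done 9, write 10  <struct: A1 busy until I1 writes@5>
3) issue 7, read 11, done 16, write 17  <RAW R5: wait I2 write@10>
4) issue 11, read 12, done 13, write 14  <WAW R5: wait I2 write@10>
5) issue 18, read 19, done 24, write 25  <struct: M0 busy until I3 writes@17>
6) issue 26, read 27, done 32, write 33  <struct: M0 busy until I5 writes@25>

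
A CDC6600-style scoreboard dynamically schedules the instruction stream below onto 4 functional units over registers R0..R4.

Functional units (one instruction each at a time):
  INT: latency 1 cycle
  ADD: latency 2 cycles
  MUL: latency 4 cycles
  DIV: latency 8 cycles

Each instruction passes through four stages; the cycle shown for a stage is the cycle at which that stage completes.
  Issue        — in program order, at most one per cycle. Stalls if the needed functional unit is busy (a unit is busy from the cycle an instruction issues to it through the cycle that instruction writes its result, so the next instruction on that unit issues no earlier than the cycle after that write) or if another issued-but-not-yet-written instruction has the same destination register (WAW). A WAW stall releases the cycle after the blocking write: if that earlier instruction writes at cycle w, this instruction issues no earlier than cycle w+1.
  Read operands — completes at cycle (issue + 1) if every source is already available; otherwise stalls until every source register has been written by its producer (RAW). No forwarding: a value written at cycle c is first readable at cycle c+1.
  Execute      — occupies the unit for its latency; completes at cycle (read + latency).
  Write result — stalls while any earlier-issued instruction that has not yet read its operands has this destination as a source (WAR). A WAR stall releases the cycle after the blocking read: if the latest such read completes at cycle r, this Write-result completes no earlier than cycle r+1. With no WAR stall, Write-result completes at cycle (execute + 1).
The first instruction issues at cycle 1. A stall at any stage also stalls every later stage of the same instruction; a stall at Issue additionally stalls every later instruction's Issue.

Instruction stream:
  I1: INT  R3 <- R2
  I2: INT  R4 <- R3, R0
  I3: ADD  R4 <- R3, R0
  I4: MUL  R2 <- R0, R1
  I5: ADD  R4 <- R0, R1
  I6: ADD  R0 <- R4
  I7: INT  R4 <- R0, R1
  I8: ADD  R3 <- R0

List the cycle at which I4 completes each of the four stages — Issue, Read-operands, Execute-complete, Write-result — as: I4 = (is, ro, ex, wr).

1) issue 1, read 2, done 3, write 4
2) issue 5, read 6, done 7, write 8  <struct: INT busy until I1 writes@4>
3) issue 9, read 10, done 12, write 13  <WAW R4: wait I2 write@8>
4) issue 10, read 11, done 15, write 16
5) issue 14, read 15, done 17, write 18  <struct: ADD busy until I3 writes@13>
6) issue 19, read 20, done 22, write 23  <struct: ADD busy until I5 writes@18>
7) issue 20, read 24, done 25, write 26  <RAW R0: wait I6 write@23>
8) issue 24, read 25, done 27, write 28  <struct: ADD busy until I6 writes@23>

I4 = (10, 11, 15, 16)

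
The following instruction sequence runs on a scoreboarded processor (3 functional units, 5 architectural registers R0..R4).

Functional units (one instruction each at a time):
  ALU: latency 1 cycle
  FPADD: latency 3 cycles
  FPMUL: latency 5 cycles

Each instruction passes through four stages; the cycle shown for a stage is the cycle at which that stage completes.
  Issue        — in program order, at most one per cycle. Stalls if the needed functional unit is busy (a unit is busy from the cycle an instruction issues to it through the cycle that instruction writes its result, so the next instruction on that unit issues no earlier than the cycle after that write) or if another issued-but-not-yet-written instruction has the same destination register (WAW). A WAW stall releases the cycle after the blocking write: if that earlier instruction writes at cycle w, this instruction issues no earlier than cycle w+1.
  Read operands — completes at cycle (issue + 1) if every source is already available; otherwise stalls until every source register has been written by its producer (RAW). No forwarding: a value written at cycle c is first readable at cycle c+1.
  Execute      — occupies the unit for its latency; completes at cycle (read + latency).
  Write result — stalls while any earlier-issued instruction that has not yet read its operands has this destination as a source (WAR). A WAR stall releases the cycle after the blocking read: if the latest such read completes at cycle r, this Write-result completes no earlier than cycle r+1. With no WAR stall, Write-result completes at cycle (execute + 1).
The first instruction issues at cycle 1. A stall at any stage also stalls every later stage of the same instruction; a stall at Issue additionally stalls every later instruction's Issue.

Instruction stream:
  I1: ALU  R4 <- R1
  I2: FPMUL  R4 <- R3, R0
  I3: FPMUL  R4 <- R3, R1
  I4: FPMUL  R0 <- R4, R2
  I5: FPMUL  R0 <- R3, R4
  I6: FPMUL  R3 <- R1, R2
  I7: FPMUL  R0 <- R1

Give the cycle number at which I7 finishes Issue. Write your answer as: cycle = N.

[I1] 1/2/3/4
[I2] 5/6/11/12  (WAW R4: wait I1 write@4)
[I3] 13/14/19/20  (struct: FPMUL busy until I2 writes@12)
[I4] 21/22/27/28  (struct: FPMUL busy until I3 writes@20)
[I5] 29/30/35/36  (struct: FPMUL busy until I4 writes@28)
[I6] 37/38/43/44  (struct: FPMUL busy until I5 writes@36)
[I7] 45/46/51/52  (struct: FPMUL busy until I6 writes@44)

cycle = 45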